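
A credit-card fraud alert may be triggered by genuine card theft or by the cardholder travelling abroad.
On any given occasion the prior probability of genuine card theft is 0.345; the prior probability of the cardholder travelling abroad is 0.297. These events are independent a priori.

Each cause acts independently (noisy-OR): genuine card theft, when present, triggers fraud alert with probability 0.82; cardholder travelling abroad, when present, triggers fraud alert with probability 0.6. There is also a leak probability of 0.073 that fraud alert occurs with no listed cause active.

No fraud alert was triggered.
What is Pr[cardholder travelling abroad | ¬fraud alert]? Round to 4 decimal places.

Under noisy-OR, P(fraud alert | causes) = 1 − (1−0.073)·∏(1−qᵢ) over the active causes.
By total probability over the 4 (genuine card theft, cardholder travelling abroad) configurations:
  P(¬fraud alert) = 0.927*0.655*0.703 + 0.3708*0.655*0.297 + 0.16686*0.345*0.703 + 0.066744*0.345*0.297
        = 0.426851 + 0.072134 + 0.040469 + 0.006839 = 0.546293
The terms with cardholder travelling abroad present sum to 0.078973, so
  P(cardholder travelling abroad | ¬fraud alert) = 0.078973 / 0.546293 ≈ 0.1446

Pr[cardholder travelling abroad | ¬fraud alert] ≈ 0.1446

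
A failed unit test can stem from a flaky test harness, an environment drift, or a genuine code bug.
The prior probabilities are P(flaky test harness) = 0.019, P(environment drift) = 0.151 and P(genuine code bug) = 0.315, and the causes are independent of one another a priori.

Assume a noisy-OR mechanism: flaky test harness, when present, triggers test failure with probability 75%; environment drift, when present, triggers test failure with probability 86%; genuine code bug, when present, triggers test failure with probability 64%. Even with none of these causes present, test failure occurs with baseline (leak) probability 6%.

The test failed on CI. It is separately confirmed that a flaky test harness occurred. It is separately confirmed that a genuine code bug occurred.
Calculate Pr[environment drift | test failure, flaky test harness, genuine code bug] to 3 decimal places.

Under noisy-OR, P(test failure | causes) = 1 − (1−0.06)·∏(1−qᵢ) over the active causes.
P(test failure | flaky test harness, genuine code bug) = 0.9154*0.849 + 0.988156*0.151 = 0.777175 + 0.149212 = 0.926387
Of this, 0.149212 comes from 0.988156*0.151 (the environment drift=true cases).
P(environment drift | test failure, flaky test harness, genuine code bug) = 0.149212 / 0.926387 ≈ 0.161

Pr[environment drift | test failure, flaky test harness, genuine code bug] ≈ 0.161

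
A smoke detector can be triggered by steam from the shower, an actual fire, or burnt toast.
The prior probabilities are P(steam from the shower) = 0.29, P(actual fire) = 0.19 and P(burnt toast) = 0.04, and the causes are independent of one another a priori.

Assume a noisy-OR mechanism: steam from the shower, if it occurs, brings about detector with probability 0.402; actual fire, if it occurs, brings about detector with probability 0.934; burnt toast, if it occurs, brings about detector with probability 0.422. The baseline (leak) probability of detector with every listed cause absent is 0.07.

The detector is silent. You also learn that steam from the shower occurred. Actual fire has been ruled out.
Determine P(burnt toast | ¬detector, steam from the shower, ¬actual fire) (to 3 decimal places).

Under noisy-OR, P(detector | causes) = 1 − (1−0.07)·∏(1−qᵢ) over the active causes.
Enumerate both values of burnt toast and weight by the priors:
  P(¬detector | steam from the shower, ¬actual fire) = 0.55614×0.96 + 0.321449×0.04
        = 0.533894 + 0.012858 = 0.546752
Keeping only the burnt toast-present terms gives 0.012858, so
  P(burnt toast | ¬detector, steam from the shower, ¬actual fire) = 0.012858 / 0.546752 ≈ 0.024

P(burnt toast | ¬detector, steam from the shower, ¬actual fire) ≈ 0.024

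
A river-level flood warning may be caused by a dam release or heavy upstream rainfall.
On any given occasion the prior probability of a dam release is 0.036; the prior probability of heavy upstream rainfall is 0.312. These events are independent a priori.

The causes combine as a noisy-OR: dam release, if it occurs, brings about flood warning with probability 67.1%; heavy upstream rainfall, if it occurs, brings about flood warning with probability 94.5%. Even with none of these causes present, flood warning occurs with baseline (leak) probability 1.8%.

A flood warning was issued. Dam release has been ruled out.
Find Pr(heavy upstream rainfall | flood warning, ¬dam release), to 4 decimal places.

Pr(heavy upstream rainfall | flood warning, ¬dam release) ≈ 0.9597

Under noisy-OR, P(flood warning | causes) = 1 − (1−0.018)·∏(1−qᵢ) over the active causes.
For the numerator, keep only heavy upstream rainfall=true terms: 0.94599·0.312 = 0.295149
Normalizer over all consistent configurations: 0.018·0.688 + 0.94599·0.312 = 0.307533
Posterior = 0.295149 / 0.307533 ≈ 0.9597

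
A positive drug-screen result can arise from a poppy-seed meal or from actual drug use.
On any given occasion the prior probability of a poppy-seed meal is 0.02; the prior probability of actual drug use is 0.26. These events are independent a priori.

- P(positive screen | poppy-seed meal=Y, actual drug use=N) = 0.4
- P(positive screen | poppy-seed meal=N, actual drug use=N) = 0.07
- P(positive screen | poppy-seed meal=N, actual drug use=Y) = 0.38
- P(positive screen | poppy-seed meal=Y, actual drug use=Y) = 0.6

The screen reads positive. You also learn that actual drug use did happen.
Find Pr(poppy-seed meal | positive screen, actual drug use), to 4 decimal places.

Sum P(positive screen|·) weighted by the priors over both values of poppy-seed meal:
  P(positive screen | actual drug use) = 0.38*0.98 + 0.6*0.02
        = 0.372400 + 0.012000 = 0.384400
Configurations with poppy-seed meal contribute 0.012000, so
  P(poppy-seed meal | positive screen, actual drug use) = 0.012000 / 0.384400 ≈ 0.0312

Pr(poppy-seed meal | positive screen, actual drug use) ≈ 0.0312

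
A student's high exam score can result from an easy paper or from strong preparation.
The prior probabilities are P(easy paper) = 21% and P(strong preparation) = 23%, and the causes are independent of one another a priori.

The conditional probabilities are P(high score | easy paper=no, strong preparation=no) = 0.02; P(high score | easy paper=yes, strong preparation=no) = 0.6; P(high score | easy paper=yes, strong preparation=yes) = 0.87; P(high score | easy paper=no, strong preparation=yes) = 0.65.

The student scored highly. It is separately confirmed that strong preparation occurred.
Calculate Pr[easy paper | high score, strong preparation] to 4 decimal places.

P(high score | strong preparation) = 0.65×0.79 + 0.87×0.21 = 0.513500 + 0.182700 = 0.696200
The easy paper-present share is 0.87×0.21 = 0.182700.
P(easy paper | high score, strong preparation) = 0.182700 / 0.696200 ≈ 0.2624

Pr[easy paper | high score, strong preparation] ≈ 0.2624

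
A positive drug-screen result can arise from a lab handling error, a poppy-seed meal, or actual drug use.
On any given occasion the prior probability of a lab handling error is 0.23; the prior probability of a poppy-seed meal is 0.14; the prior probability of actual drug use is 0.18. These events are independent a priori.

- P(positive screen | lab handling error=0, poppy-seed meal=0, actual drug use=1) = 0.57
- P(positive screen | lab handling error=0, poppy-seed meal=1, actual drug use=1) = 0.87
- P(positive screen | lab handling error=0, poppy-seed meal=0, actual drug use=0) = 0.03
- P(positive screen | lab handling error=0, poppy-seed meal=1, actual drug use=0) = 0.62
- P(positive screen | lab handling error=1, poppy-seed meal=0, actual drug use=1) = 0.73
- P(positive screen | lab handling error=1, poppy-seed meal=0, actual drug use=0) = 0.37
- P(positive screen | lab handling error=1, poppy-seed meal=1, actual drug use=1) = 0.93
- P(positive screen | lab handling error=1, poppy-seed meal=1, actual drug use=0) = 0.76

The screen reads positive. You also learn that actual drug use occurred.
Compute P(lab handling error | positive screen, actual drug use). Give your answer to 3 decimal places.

P(lab handling error | positive screen, actual drug use) ≈ 0.270

P(positive screen | actual drug use) = 0.57*0.77*0.86 + 0.87*0.77*0.14 + 0.73*0.23*0.86 + 0.93*0.23*0.14 = 0.377454 + 0.093786 + 0.144394 + 0.029946 = 0.645580
The lab handling error-present share is 0.144394 + 0.029946 = 0.174340.
Hence the posterior is 0.174340/0.645580 ≈ 0.270.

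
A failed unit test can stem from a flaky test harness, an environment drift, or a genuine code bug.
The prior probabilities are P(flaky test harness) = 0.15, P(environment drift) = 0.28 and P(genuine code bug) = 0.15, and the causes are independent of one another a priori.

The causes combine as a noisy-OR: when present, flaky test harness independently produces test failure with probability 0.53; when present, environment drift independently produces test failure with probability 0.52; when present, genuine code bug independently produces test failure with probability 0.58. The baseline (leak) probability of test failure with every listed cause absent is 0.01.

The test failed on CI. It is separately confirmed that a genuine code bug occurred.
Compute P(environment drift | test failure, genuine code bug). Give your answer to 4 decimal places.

Under noisy-OR, P(test failure | causes) = 1 − (1−0.01)·∏(1−qᵢ) over the active causes.
Numerator (weight on configurations with environment drift): 0.190499 + 0.038060 = 0.228559
The normalizing constant is 0.5842×0.85×0.72 + 0.800416×0.85×0.28 + 0.804574×0.15×0.72 + 0.906196×0.15×0.28 = 0.672983
P(environment drift | test failure, genuine code bug) = 0.228559/0.672983 ≈ 0.3396

P(environment drift | test failure, genuine code bug) ≈ 0.3396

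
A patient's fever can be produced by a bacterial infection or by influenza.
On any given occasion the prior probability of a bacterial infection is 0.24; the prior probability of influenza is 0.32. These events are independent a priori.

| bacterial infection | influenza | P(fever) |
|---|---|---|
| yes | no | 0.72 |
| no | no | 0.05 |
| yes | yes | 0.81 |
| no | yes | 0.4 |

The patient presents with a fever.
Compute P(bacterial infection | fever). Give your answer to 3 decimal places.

P(fever) = 0.05×0.76×0.68 + 0.4×0.76×0.32 + 0.72×0.24×0.68 + 0.81×0.24×0.32 = 0.025840 + 0.097280 + 0.117504 + 0.062208 = 0.302832
Restricting to configurations with bacterial infection present: 0.117504 + 0.062208 = 0.179712.
P(bacterial infection | fever) = 0.179712 / 0.302832 ≈ 0.593

P(bacterial infection | fever) ≈ 0.593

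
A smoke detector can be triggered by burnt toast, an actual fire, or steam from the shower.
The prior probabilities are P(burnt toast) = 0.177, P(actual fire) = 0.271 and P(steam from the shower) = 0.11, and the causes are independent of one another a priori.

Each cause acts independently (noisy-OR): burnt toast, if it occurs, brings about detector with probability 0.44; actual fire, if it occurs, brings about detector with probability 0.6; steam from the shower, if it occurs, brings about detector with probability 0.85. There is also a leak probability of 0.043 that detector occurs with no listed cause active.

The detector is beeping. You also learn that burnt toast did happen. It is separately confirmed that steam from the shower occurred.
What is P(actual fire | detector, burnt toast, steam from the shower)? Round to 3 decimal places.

Under noisy-OR, P(detector | causes) = 1 − (1−0.043)·∏(1−qᵢ) over the active causes.
Weight on actual fire=true, given the evidence: 0.967845×0.271 = 0.262286
Denominator P(detector | burnt toast, steam from the shower): 0.919612×0.729 + 0.967845×0.271 = 0.932683
Posterior = 0.262286 / 0.932683 ≈ 0.281

P(actual fire | detector, burnt toast, steam from the shower) ≈ 0.281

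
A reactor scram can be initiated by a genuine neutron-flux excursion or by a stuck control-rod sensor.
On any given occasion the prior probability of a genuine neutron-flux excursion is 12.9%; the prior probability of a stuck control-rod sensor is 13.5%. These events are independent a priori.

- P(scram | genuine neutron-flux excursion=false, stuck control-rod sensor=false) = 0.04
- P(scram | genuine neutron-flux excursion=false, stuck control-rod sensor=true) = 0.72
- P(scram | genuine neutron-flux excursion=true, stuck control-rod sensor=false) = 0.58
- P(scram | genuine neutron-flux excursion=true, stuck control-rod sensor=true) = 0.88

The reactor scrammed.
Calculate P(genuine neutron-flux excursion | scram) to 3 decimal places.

P(scram) = 0.04·0.871·0.865 + 0.72·0.871·0.135 + 0.58·0.129·0.865 + 0.88·0.129·0.135 = 0.030137 + 0.084661 + 0.064719 + 0.015325 = 0.194842
The genuine neutron-flux excursion-present share is 0.064719 + 0.015325 = 0.080044.
P(genuine neutron-flux excursion | scram) = 0.080044 / 0.194842 ≈ 0.411

P(genuine neutron-flux excursion | scram) ≈ 0.411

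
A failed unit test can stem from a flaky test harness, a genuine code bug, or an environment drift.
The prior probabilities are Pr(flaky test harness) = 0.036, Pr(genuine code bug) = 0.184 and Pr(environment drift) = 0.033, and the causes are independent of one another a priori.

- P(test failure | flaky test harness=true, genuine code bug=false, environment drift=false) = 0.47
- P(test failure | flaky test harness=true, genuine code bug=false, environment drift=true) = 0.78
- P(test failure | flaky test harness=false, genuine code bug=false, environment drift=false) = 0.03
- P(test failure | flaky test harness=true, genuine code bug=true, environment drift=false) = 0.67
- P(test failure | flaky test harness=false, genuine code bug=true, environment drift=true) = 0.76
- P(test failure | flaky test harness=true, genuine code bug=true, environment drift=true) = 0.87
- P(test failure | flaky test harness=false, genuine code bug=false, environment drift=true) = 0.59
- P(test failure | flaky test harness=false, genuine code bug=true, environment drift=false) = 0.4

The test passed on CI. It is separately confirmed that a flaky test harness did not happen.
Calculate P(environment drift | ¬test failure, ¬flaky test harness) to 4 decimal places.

Numerator (weight on configurations with environment drift): 0.011040 + 0.001457 = 0.012497
The normalizing constant is 0.97*0.816*0.967 + 0.41*0.816*0.033 + 0.6*0.184*0.967 + 0.24*0.184*0.033 = 0.884654
P(environment drift | ¬test failure, ¬flaky test harness) = 0.012497/0.884654 ≈ 0.0141

P(environment drift | ¬test failure, ¬flaky test harness) ≈ 0.0141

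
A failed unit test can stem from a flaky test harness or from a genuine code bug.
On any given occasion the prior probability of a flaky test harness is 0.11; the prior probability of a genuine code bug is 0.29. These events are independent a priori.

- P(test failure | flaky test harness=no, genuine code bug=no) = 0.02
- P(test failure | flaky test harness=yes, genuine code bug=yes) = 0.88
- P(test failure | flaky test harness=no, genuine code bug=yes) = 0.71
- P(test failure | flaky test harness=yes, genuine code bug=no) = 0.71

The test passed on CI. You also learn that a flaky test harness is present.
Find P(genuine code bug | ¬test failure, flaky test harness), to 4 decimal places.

P(¬test failure | flaky test harness) = 0.29×0.71 + 0.12×0.29 = 0.205900 + 0.034800 = 0.240700
The genuine code bug-present share is 0.12×0.29 = 0.034800.
Hence the posterior is 0.034800/0.240700 ≈ 0.1446.

P(genuine code bug | ¬test failure, flaky test harness) ≈ 0.1446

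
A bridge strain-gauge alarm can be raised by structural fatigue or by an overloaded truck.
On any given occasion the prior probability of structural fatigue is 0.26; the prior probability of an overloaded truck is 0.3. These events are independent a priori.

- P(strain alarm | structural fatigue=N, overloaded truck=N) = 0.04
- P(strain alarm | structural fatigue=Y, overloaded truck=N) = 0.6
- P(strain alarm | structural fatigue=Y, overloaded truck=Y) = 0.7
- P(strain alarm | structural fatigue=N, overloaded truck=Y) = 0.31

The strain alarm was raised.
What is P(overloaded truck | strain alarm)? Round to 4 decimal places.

Sum P(strain alarm|·) weighted by the priors over the 4 (structural fatigue, overloaded truck) configurations:
  P(strain alarm) = 0.04×0.74×0.7 + 0.31×0.74×0.3 + 0.6×0.26×0.7 + 0.7×0.26×0.3
        = 0.020720 + 0.068820 + 0.109200 + 0.054600 = 0.253340
Configurations with overloaded truck contribute 0.123420, so
  P(overloaded truck | strain alarm) = 0.123420 / 0.253340 ≈ 0.4872

P(overloaded truck | strain alarm) ≈ 0.4872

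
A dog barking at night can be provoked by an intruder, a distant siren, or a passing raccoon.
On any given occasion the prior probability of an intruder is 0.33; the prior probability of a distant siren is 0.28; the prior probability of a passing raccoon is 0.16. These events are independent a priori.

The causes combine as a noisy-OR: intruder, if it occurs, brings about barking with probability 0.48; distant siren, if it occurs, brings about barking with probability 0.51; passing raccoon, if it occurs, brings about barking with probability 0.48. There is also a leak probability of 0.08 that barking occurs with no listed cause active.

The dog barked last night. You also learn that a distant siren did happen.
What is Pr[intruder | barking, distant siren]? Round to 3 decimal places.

Under noisy-OR, P(barking | causes) = 1 − (1−0.08)·∏(1−qᵢ) over the active causes.
For the numerator, keep only intruder=true terms: 0.212220 + 0.046364 = 0.258584
Denominator P(barking | distant siren): 0.5492·0.67·0.84 + 0.765584·0.67·0.16 + 0.765584·0.33·0.84 + 0.878104·0.33·0.16 = 0.649745
P(intruder | barking, distant siren) = 0.258584/0.649745 ≈ 0.398

Pr[intruder | barking, distant siren] ≈ 0.398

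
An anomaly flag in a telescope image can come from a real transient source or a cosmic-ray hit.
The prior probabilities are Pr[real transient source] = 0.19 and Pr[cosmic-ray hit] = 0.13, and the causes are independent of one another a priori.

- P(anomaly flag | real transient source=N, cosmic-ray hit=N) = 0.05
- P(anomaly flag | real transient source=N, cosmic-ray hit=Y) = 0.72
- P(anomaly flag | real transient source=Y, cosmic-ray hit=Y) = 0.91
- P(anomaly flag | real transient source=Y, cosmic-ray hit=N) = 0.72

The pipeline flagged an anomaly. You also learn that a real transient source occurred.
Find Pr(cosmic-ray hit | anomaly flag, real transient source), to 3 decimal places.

For the numerator, keep only cosmic-ray hit=true terms: 0.91*0.13 = 0.118300
The normalizing constant is 0.72*0.87 + 0.91*0.13 = 0.744700
P(cosmic-ray hit | anomaly flag, real transient source) = 0.118300/0.744700 ≈ 0.159

Pr(cosmic-ray hit | anomaly flag, real transient source) ≈ 0.159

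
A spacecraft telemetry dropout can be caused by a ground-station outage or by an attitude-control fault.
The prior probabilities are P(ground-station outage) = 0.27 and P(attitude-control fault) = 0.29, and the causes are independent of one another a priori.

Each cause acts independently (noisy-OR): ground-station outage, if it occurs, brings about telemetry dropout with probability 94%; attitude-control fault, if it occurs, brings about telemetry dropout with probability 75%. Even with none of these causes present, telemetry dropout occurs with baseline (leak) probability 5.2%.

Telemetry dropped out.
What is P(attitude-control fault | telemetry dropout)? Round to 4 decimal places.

Under noisy-OR, P(telemetry dropout | causes) = 1 − (1−0.052)·∏(1−qᵢ) over the active causes.
For the numerator, keep only attitude-control fault=true terms: 0.161527 + 0.077187 = 0.238714
Normalizer over all consistent configurations: 0.052·0.73·0.71 + 0.763·0.73·0.29 + 0.94312·0.27·0.71 + 0.98578·0.27·0.29 = 0.446462
Posterior = 0.238714 / 0.446462 ≈ 0.5347

P(attitude-control fault | telemetry dropout) ≈ 0.5347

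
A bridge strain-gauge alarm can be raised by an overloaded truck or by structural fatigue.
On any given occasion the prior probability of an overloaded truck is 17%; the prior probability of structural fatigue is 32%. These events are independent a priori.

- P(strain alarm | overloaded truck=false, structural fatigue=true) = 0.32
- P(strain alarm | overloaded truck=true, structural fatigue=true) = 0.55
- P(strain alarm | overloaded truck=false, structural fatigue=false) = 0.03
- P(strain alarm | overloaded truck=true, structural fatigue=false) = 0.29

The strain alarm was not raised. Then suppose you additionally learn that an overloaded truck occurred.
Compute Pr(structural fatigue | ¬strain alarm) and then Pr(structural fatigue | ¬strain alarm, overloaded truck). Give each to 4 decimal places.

Pr(structural fatigue | ¬strain alarm) ≈ 0.2457; Pr(structural fatigue | ¬strain alarm, overloaded truck) ≈ 0.2297

P(¬strain alarm) = 0.97*0.83*0.68 + 0.68*0.83*0.32 + 0.71*0.17*0.68 + 0.45*0.17*0.32 = 0.547468 + 0.180608 + 0.082076 + 0.024480 = 0.834632
Of this, 0.205088 comes from 0.180608 + 0.024480 (the structural fatigue=true cases).
Hence the posterior is 0.205088/0.834632 ≈ 0.2457.

Now also conditioning on overloaded truck=true:
By total probability over both values of structural fatigue:
  P(¬strain alarm | overloaded truck) = 0.71·0.68 + 0.45·0.32
        = 0.482800 + 0.144000 = 0.626800
Keeping only the structural fatigue-present terms gives 0.144000, so
  P(structural fatigue | ¬strain alarm, overloaded truck) = 0.144000 / 0.626800 ≈ 0.2297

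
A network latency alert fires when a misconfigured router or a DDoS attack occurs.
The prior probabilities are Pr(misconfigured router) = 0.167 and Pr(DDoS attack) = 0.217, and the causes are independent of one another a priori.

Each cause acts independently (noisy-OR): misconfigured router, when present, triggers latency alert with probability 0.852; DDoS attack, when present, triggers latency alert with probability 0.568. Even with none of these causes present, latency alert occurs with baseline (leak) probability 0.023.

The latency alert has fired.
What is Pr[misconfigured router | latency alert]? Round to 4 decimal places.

Pr[misconfigured router | latency alert] ≈ 0.5497

Under noisy-OR, P(latency alert | causes) = 1 − (1−0.023)·∏(1−qᵢ) over the active causes.
P(latency alert) = 0.023*0.833*0.783 + 0.577936*0.833*0.217 + 0.855404*0.167*0.783 + 0.937535*0.167*0.217 = 0.015001 + 0.104468 + 0.111853 + 0.033975 = 0.265297
Of this, 0.145828 comes from 0.111853 + 0.033975 (the misconfigured router=true cases).
Hence the posterior is 0.145828/0.265297 ≈ 0.5497.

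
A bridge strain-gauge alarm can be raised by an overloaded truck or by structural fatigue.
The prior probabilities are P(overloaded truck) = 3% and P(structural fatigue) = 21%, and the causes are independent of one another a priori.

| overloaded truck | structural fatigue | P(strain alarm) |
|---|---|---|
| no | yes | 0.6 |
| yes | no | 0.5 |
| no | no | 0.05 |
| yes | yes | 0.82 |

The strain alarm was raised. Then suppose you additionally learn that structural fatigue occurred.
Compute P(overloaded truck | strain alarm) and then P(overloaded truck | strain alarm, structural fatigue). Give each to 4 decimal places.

P(overloaded truck | strain alarm) ≈ 0.0958; P(overloaded truck | strain alarm, structural fatigue) ≈ 0.0406

For the numerator, keep only overloaded truck=true terms: 0.011850 + 0.005166 = 0.017016
Denominator P(strain alarm): 0.05*0.97*0.79 + 0.6*0.97*0.21 + 0.5*0.03*0.79 + 0.82*0.03*0.21 = 0.177551
P(overloaded truck | strain alarm) = 0.017016/0.177551 ≈ 0.0958

Now also conditioning on structural fatigue=true:
By total probability over both values of overloaded truck:
  P(strain alarm | structural fatigue) = 0.6*0.97 + 0.82*0.03
        = 0.582000 + 0.024600 = 0.606600
The terms with overloaded truck present sum to 0.024600, so
  P(overloaded truck | strain alarm, structural fatigue) = 0.024600 / 0.606600 ≈ 0.0406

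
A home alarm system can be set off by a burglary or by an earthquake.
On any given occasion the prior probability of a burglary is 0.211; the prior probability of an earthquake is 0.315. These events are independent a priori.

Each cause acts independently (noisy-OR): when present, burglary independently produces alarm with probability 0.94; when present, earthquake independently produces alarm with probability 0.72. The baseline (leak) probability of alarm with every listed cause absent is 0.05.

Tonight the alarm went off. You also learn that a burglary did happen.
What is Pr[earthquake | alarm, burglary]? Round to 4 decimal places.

Under noisy-OR, P(alarm | causes) = 1 − (1−0.05)·∏(1−qᵢ) over the active causes.
P(alarm | burglary) = 0.943*0.685 + 0.98404*0.315 = 0.645955 + 0.309973 = 0.955928
Of this, 0.309973 comes from 0.98404*0.315 (the earthquake=true cases).
So P(earthquake | alarm, burglary) = 0.309973/0.955928 ≈ 0.3243.

Pr[earthquake | alarm, burglary] ≈ 0.3243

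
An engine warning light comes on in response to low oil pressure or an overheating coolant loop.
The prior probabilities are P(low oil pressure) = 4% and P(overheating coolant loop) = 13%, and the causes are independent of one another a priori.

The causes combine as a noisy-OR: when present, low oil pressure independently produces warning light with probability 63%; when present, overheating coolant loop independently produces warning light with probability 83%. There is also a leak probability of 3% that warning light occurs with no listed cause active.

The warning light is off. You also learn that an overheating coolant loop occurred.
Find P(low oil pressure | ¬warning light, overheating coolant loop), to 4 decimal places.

Under noisy-OR, P(warning light | causes) = 1 − (1−0.03)·∏(1−qᵢ) over the active causes.
Weight on low oil pressure=true, given the evidence: 0.061013*0.04 = 0.002441
Denominator P(¬warning light | overheating coolant loop): 0.1649*0.96 + 0.061013*0.04 = 0.160745
P(low oil pressure | ¬warning light, overheating coolant loop) = 0.002441/0.160745 ≈ 0.0152

P(low oil pressure | ¬warning light, overheating coolant loop) ≈ 0.0152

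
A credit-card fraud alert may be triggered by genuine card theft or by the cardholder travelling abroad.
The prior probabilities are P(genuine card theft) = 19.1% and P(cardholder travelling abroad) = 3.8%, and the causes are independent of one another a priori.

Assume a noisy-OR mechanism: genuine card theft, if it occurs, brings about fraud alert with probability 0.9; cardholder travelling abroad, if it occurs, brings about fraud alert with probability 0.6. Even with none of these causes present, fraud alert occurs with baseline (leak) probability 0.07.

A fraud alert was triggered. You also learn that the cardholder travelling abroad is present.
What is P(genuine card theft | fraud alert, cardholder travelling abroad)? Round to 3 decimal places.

Under noisy-OR, P(fraud alert | causes) = 1 − (1−0.07)·∏(1−qᵢ) over the active causes.
P(fraud alert | cardholder travelling abroad) = 0.628·0.809 + 0.9628·0.191 = 0.508052 + 0.183895 = 0.691947
Of this, 0.183895 comes from 0.9628·0.191 (the genuine card theft=true cases).
P(genuine card theft | fraud alert, cardholder travelling abroad) = 0.183895 / 0.691947 ≈ 0.266

P(genuine card theft | fraud alert, cardholder travelling abroad) ≈ 0.266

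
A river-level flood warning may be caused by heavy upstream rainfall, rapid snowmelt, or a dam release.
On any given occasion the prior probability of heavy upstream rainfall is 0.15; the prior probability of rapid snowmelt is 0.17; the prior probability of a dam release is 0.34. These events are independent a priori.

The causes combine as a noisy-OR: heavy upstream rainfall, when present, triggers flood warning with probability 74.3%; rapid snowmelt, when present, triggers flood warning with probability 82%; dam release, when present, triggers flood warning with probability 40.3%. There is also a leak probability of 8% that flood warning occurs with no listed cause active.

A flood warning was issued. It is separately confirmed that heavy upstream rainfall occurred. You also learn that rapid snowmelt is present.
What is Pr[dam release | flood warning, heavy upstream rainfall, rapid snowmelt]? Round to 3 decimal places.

Under noisy-OR, P(flood warning | causes) = 1 − (1−0.08)·∏(1−qᵢ) over the active causes.
Numerator (weight on configurations with dam release): 0.974592*0.34 = 0.331361
The normalizing constant is 0.957441*0.66 + 0.974592*0.34 = 0.963272
Posterior = 0.331361 / 0.963272 ≈ 0.344

Pr[dam release | flood warning, heavy upstream rainfall, rapid snowmelt] ≈ 0.344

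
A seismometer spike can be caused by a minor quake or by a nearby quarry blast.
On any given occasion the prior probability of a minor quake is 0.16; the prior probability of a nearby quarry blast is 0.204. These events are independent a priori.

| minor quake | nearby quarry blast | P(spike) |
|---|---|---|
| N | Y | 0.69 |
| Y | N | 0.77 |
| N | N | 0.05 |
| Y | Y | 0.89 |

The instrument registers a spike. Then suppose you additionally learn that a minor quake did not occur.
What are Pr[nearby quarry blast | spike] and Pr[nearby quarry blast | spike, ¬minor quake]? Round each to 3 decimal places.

Pr[nearby quarry blast | spike] ≈ 0.528; Pr[nearby quarry blast | spike, ¬minor quake] ≈ 0.780

P(spike) = 0.05*0.84*0.796 + 0.69*0.84*0.204 + 0.77*0.16*0.796 + 0.89*0.16*0.204 = 0.033432 + 0.118238 + 0.098067 + 0.029050 = 0.278787
Of this, 0.147288 comes from 0.118238 + 0.029050 (the nearby quarry blast=true cases).
P(nearby quarry blast | spike) = 0.147288 / 0.278787 ≈ 0.528

With the extra evidence:
Weight on nearby quarry blast=true, given the evidence: 0.69×0.204 = 0.140760
Normalizer over all consistent configurations: 0.05×0.796 + 0.69×0.204 = 0.180560
Posterior = 0.140760 / 0.180560 ≈ 0.780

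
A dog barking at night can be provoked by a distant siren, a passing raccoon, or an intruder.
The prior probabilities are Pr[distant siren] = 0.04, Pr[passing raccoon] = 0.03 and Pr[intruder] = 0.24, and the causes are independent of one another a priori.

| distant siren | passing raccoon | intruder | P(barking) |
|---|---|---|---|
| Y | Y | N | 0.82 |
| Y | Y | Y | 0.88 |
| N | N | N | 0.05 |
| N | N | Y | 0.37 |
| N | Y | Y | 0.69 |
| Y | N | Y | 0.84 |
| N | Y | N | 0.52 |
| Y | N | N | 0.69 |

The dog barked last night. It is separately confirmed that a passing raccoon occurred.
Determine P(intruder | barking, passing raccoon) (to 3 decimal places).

P(intruder | barking, passing raccoon) ≈ 0.293

Weight on intruder=true, given the evidence: 0.158976 + 0.008448 = 0.167424
Normalizer over all consistent configurations: 0.52*0.96*0.76 + 0.69*0.96*0.24 + 0.82*0.04*0.76 + 0.88*0.04*0.24 = 0.571744
P(intruder | barking, passing raccoon) = 0.167424/0.571744 ≈ 0.293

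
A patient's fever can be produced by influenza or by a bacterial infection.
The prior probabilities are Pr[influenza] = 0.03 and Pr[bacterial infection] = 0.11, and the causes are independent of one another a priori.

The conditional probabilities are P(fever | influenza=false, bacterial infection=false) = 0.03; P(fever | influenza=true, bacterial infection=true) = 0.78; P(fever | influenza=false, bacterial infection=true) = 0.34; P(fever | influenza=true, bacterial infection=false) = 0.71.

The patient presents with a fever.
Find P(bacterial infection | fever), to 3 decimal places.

P(fever) = 0.03·0.97·0.89 + 0.34·0.97·0.11 + 0.71·0.03·0.89 + 0.78·0.03·0.11 = 0.025899 + 0.036278 + 0.018957 + 0.002574 = 0.083708
Of this, 0.038852 comes from 0.036278 + 0.002574 (the bacterial infection=true cases).
So P(bacterial infection | fever) = 0.038852/0.083708 ≈ 0.464.

P(bacterial infection | fever) ≈ 0.464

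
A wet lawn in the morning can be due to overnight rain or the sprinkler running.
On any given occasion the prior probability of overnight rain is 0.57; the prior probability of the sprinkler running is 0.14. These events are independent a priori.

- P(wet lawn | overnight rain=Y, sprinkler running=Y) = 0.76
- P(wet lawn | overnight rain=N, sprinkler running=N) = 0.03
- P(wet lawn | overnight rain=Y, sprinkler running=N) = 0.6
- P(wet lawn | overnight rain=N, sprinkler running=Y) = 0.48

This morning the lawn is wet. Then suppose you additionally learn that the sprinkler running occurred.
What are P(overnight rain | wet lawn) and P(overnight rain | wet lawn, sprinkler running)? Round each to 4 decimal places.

P(overnight rain | wet lawn) ≈ 0.8987; P(overnight rain | wet lawn, sprinkler running) ≈ 0.6773

By total probability over the 4 (overnight rain, sprinkler running) configurations:
  P(wet lawn) = 0.03·0.43·0.86 + 0.48·0.43·0.14 + 0.6·0.57·0.86 + 0.76·0.57·0.14
        = 0.011094 + 0.028896 + 0.294120 + 0.060648 = 0.394758
Keeping only the overnight rain-present terms gives 0.354768, so
  P(overnight rain | wet lawn) = 0.354768 / 0.394758 ≈ 0.8987

Now also conditioning on sprinkler running=true:
By total probability over both values of overnight rain:
  P(wet lawn | sprinkler running) = 0.48×0.43 + 0.76×0.57
        = 0.206400 + 0.433200 = 0.639600
Keeping only the overnight rain-present terms gives 0.433200, so
  P(overnight rain | wet lawn, sprinkler running) = 0.433200 / 0.639600 ≈ 0.6773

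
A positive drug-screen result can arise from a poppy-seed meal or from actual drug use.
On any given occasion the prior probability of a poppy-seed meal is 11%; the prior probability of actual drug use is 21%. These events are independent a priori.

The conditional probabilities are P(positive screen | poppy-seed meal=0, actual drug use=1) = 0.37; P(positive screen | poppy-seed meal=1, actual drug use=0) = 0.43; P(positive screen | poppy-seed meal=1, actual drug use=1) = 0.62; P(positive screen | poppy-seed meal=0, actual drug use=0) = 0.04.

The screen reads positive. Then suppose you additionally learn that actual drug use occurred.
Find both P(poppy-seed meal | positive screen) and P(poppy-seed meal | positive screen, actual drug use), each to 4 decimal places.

P(poppy-seed meal | positive screen) ≈ 0.3470; P(poppy-seed meal | positive screen, actual drug use) ≈ 0.1716

Sum P(positive screen|·) weighted by the priors over the 4 (poppy-seed meal, actual drug use) configurations:
  P(positive screen) = 0.04·0.89·0.79 + 0.37·0.89·0.21 + 0.43·0.11·0.79 + 0.62·0.11·0.21
        = 0.028124 + 0.069153 + 0.037367 + 0.014322 = 0.148966
Configurations with poppy-seed meal contribute 0.051689, so
  P(poppy-seed meal | positive screen) = 0.051689 / 0.148966 ≈ 0.3470

With the extra evidence:
By total probability over both values of poppy-seed meal:
  P(positive screen | actual drug use) = 0.37×0.89 + 0.62×0.11
        = 0.329300 + 0.068200 = 0.397500
Configurations with poppy-seed meal contribute 0.068200, so
  P(poppy-seed meal | positive screen, actual drug use) = 0.068200 / 0.397500 ≈ 0.1716
— actual drug use explains away the evidence for poppy-seed meal.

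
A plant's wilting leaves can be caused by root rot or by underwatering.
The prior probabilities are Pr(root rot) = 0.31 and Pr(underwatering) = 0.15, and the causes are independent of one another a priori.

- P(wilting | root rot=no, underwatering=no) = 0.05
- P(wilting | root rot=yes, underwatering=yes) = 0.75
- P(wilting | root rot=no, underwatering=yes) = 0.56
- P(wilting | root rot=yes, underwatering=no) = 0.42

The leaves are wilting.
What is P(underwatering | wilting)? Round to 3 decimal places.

P(underwatering | wilting) ≈ 0.399

For the numerator, keep only underwatering=true terms: 0.057960 + 0.034875 = 0.092835
Normalizer over all consistent configurations: 0.05×0.69×0.85 + 0.56×0.69×0.15 + 0.42×0.31×0.85 + 0.75×0.31×0.15 = 0.232830
P(underwatering | wilting) = 0.092835/0.232830 ≈ 0.399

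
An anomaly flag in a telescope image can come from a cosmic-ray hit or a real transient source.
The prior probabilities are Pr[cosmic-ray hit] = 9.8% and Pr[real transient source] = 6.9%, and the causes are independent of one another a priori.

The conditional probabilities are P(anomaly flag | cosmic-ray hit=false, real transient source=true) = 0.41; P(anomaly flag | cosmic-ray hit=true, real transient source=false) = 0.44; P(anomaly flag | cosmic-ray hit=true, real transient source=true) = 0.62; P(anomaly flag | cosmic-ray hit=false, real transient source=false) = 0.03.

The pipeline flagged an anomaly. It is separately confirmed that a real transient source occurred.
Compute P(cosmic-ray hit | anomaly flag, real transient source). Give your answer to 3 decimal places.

P(cosmic-ray hit | anomaly flag, real transient source) ≈ 0.141

P(anomaly flag | real transient source) = 0.41*0.902 + 0.62*0.098 = 0.369820 + 0.060760 = 0.430580
Restricting to configurations with cosmic-ray hit present: 0.62*0.098 = 0.060760.
P(cosmic-ray hit | anomaly flag, real transient source) = 0.060760 / 0.430580 ≈ 0.141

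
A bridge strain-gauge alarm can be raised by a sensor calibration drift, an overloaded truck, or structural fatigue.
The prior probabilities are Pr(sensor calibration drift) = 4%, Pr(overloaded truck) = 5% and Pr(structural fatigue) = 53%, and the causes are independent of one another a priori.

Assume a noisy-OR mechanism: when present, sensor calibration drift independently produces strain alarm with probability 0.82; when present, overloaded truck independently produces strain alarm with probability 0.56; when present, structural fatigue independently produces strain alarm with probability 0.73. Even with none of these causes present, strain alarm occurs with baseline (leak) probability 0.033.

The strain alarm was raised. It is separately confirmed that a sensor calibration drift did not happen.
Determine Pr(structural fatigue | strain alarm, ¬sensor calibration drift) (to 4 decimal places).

Pr(structural fatigue | strain alarm, ¬sensor calibration drift) ≈ 0.9334

Under noisy-OR, P(strain alarm | causes) = 1 − (1−0.033)·∏(1−qᵢ) over the active causes.
Weight on structural fatigue=true, given the evidence: 0.372041 + 0.023456 = 0.395497
Denominator P(strain alarm | ¬sensor calibration drift): 0.033·0.95·0.47 + 0.73891·0.95·0.53 + 0.57452·0.05·0.47 + 0.88512·0.05·0.53 = 0.423733
P(structural fatigue | strain alarm, ¬sensor calibration drift) = 0.395497/0.423733 ≈ 0.9334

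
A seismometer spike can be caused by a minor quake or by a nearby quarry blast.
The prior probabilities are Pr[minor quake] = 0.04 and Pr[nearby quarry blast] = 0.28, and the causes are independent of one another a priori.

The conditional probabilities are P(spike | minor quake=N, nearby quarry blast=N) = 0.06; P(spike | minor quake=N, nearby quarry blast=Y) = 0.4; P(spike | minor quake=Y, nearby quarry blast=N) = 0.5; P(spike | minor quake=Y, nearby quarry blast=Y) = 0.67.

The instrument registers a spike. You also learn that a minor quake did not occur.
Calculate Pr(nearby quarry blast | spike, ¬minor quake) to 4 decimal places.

Numerator (weight on configurations with nearby quarry blast): 0.4×0.28 = 0.112000
The normalizing constant is 0.06×0.72 + 0.4×0.28 = 0.155200
P(nearby quarry blast | spike, ¬minor quake) = 0.112000/0.155200 ≈ 0.7216

Pr(nearby quarry blast | spike, ¬minor quake) ≈ 0.7216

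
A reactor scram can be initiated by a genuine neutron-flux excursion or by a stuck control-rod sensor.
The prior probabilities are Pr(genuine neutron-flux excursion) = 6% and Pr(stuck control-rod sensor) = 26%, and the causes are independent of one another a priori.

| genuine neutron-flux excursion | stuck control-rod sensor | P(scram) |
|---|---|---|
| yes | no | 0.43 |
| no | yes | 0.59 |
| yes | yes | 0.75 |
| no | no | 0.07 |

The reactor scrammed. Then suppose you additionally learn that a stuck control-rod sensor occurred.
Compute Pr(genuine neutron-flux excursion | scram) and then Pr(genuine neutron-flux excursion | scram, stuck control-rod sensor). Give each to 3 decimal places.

Pr(genuine neutron-flux excursion | scram) ≈ 0.138; Pr(genuine neutron-flux excursion | scram, stuck control-rod sensor) ≈ 0.075

Numerator (weight on configurations with genuine neutron-flux excursion): 0.019092 + 0.011700 = 0.030792
Normalizer over all consistent configurations: 0.07*0.94*0.74 + 0.59*0.94*0.26 + 0.43*0.06*0.74 + 0.75*0.06*0.26 = 0.223680
P(genuine neutron-flux excursion | scram) = 0.030792/0.223680 ≈ 0.138

With the extra evidence:
P(scram | stuck control-rod sensor) = 0.59*0.94 + 0.75*0.06 = 0.554600 + 0.045000 = 0.599600
Restricting to configurations with genuine neutron-flux excursion present: 0.75*0.06 = 0.045000.
So P(genuine neutron-flux excursion | scram, stuck control-rod sensor) = 0.045000/0.599600 ≈ 0.075.
The drop from 0.138 to 0.075 is the explaining-away (discounting) effect.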